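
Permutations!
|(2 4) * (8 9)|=|(2 4)(8 9)|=2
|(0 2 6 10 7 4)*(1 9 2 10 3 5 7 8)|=11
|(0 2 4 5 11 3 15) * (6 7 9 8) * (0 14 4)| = 12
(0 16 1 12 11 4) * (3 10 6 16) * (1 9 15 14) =(0 3 10 6 16 9 15 14 1 12 11 4) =[3, 12, 2, 10, 0, 5, 16, 7, 8, 15, 6, 4, 11, 13, 1, 14, 9]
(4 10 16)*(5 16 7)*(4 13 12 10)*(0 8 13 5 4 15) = (0 8 13 12 10 7 4 15)(5 16) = [8, 1, 2, 3, 15, 16, 6, 4, 13, 9, 7, 11, 10, 12, 14, 0, 5]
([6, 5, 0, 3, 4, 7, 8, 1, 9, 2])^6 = (0 6 8 9 2)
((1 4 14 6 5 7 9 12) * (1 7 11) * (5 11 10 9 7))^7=((1 4 14 6 11)(5 10 9 12))^7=(1 14 11 4 6)(5 12 9 10)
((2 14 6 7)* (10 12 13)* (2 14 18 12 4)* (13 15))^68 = ((2 18 12 15 13 10 4)(6 7 14))^68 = (2 10 15 18 4 13 12)(6 14 7)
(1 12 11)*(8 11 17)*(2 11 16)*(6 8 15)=(1 12 17 15 6 8 16 2 11)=[0, 12, 11, 3, 4, 5, 8, 7, 16, 9, 10, 1, 17, 13, 14, 6, 2, 15]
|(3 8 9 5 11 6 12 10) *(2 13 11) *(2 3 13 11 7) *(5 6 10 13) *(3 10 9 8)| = |(2 11 9 6 12 13 7)(5 10)| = 14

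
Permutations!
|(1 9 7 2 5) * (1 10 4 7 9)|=5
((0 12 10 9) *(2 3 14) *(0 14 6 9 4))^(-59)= (0 12 10 4)(2 3 6 9 14)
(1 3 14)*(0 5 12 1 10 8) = (0 5 12 1 3 14 10 8) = [5, 3, 2, 14, 4, 12, 6, 7, 0, 9, 8, 11, 1, 13, 10]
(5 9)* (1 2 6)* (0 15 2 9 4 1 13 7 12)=(0 15 2 6 13 7 12)(1 9 5 4)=[15, 9, 6, 3, 1, 4, 13, 12, 8, 5, 10, 11, 0, 7, 14, 2]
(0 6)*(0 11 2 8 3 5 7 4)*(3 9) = (0 6 11 2 8 9 3 5 7 4) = [6, 1, 8, 5, 0, 7, 11, 4, 9, 3, 10, 2]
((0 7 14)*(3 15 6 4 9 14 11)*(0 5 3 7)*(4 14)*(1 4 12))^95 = (15)(1 12 9 4)(7 11)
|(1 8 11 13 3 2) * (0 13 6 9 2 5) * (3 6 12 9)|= |(0 13 6 3 5)(1 8 11 12 9 2)|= 30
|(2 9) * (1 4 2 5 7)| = 6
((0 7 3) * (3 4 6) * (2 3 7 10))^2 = ((0 10 2 3)(4 6 7))^2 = (0 2)(3 10)(4 7 6)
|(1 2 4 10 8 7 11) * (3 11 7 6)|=|(1 2 4 10 8 6 3 11)|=8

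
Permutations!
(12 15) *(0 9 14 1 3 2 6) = (0 9 14 1 3 2 6)(12 15) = [9, 3, 6, 2, 4, 5, 0, 7, 8, 14, 10, 11, 15, 13, 1, 12]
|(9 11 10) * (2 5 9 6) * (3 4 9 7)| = 9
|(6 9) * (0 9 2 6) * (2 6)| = 2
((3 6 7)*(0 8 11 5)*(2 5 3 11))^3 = ((0 8 2 5)(3 6 7 11))^3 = (0 5 2 8)(3 11 7 6)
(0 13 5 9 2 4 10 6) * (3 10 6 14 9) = [13, 1, 4, 10, 6, 3, 0, 7, 8, 2, 14, 11, 12, 5, 9] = (0 13 5 3 10 14 9 2 4 6)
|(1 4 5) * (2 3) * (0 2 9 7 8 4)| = 9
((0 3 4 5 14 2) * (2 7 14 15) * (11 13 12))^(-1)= (0 2 15 5 4 3)(7 14)(11 12 13)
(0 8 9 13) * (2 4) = (0 8 9 13)(2 4) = [8, 1, 4, 3, 2, 5, 6, 7, 9, 13, 10, 11, 12, 0]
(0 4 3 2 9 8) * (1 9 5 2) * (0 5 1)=[4, 9, 1, 0, 3, 2, 6, 7, 5, 8]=(0 4 3)(1 9 8 5 2)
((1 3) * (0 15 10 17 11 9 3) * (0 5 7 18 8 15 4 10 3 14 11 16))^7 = ((0 4 10 17 16)(1 5 7 18 8 15 3)(9 14 11))^7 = (18)(0 10 16 4 17)(9 14 11)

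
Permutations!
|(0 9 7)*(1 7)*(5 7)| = |(0 9 1 5 7)| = 5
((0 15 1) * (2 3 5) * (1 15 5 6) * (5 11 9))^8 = ((15)(0 11 9 5 2 3 6 1))^8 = (15)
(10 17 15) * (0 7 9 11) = [7, 1, 2, 3, 4, 5, 6, 9, 8, 11, 17, 0, 12, 13, 14, 10, 16, 15] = (0 7 9 11)(10 17 15)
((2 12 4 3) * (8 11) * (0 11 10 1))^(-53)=(0 8 1 11 10)(2 3 4 12)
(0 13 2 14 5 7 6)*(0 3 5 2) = (0 13)(2 14)(3 5 7 6) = [13, 1, 14, 5, 4, 7, 3, 6, 8, 9, 10, 11, 12, 0, 2]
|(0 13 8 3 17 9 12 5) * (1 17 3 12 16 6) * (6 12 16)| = |(0 13 8 16 12 5)(1 17 9 6)| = 12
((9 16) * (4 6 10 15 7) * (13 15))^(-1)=(4 7 15 13 10 6)(9 16)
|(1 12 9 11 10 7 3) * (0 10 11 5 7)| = 6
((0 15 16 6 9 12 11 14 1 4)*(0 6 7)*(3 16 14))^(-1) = ((0 15 14 1 4 6 9 12 11 3 16 7))^(-1) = (0 7 16 3 11 12 9 6 4 1 14 15)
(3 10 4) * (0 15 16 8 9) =(0 15 16 8 9)(3 10 4) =[15, 1, 2, 10, 3, 5, 6, 7, 9, 0, 4, 11, 12, 13, 14, 16, 8]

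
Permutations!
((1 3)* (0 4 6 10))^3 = (0 10 6 4)(1 3)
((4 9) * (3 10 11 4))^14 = (3 9 4 11 10)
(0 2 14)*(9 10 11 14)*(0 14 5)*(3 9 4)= (14)(0 2 4 3 9 10 11 5)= [2, 1, 4, 9, 3, 0, 6, 7, 8, 10, 11, 5, 12, 13, 14]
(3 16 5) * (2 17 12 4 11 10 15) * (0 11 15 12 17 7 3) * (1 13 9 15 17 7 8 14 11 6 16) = (0 6 16 5)(1 13 9 15 2 8 14 11 10 12 4 17 7 3) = [6, 13, 8, 1, 17, 0, 16, 3, 14, 15, 12, 10, 4, 9, 11, 2, 5, 7]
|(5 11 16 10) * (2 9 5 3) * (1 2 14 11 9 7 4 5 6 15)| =|(1 2 7 4 5 9 6 15)(3 14 11 16 10)| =40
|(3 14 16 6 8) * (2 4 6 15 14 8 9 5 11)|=6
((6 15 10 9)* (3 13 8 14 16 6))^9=((3 13 8 14 16 6 15 10 9))^9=(16)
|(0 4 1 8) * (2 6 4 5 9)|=8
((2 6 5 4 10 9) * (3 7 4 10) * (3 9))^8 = ((2 6 5 10 3 7 4 9))^8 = (10)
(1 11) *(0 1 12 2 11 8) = (0 1 8)(2 11 12) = [1, 8, 11, 3, 4, 5, 6, 7, 0, 9, 10, 12, 2]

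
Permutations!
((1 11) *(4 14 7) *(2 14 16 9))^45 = (1 11)(2 4)(7 9)(14 16)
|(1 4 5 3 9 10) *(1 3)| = 3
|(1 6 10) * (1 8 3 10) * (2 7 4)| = |(1 6)(2 7 4)(3 10 8)| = 6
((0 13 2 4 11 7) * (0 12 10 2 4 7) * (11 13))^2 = (13)(2 12)(7 10)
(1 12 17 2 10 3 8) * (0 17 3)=(0 17 2 10)(1 12 3 8)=[17, 12, 10, 8, 4, 5, 6, 7, 1, 9, 0, 11, 3, 13, 14, 15, 16, 2]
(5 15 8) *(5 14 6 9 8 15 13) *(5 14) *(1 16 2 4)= (1 16 2 4)(5 13 14 6 9 8)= [0, 16, 4, 3, 1, 13, 9, 7, 5, 8, 10, 11, 12, 14, 6, 15, 2]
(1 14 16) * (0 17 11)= (0 17 11)(1 14 16)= [17, 14, 2, 3, 4, 5, 6, 7, 8, 9, 10, 0, 12, 13, 16, 15, 1, 11]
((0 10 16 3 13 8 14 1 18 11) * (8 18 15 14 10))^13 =((0 8 10 16 3 13 18 11)(1 15 14))^13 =(0 13 10 11 3 8 18 16)(1 15 14)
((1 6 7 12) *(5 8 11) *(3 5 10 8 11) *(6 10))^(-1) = (1 12 7 6 11 5 3 8 10)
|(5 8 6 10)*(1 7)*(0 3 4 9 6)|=8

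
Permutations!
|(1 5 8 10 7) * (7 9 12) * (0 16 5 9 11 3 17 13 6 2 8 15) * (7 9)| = 8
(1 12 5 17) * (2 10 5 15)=(1 12 15 2 10 5 17)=[0, 12, 10, 3, 4, 17, 6, 7, 8, 9, 5, 11, 15, 13, 14, 2, 16, 1]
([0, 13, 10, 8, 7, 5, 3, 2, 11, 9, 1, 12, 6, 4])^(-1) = (1 10 2 7 4 13)(3 6 12 11 8)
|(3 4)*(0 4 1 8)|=5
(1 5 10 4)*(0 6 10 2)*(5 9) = (0 6 10 4 1 9 5 2) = [6, 9, 0, 3, 1, 2, 10, 7, 8, 5, 4]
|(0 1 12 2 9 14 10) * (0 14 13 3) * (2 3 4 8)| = 20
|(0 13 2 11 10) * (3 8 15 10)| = |(0 13 2 11 3 8 15 10)| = 8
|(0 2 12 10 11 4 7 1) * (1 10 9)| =|(0 2 12 9 1)(4 7 10 11)| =20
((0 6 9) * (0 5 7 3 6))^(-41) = (3 7 5 9 6)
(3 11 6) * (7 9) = (3 11 6)(7 9) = [0, 1, 2, 11, 4, 5, 3, 9, 8, 7, 10, 6]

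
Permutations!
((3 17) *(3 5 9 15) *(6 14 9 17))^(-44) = ((3 6 14 9 15)(5 17))^(-44) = (17)(3 6 14 9 15)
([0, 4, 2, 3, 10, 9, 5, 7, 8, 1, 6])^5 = [0, 9, 2, 3, 1, 6, 10, 7, 8, 5, 4]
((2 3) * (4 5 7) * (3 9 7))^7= (2 9 7 4 5 3)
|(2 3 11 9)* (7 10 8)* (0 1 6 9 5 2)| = 12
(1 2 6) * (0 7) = [7, 2, 6, 3, 4, 5, 1, 0] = (0 7)(1 2 6)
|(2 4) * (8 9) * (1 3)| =2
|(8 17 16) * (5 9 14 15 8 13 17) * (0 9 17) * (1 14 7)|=11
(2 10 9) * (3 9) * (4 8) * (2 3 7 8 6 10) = [0, 1, 2, 9, 6, 5, 10, 8, 4, 3, 7] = (3 9)(4 6 10 7 8)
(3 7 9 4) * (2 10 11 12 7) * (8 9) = (2 10 11 12 7 8 9 4 3) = [0, 1, 10, 2, 3, 5, 6, 8, 9, 4, 11, 12, 7]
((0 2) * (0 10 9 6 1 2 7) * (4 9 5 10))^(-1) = ((0 7)(1 2 4 9 6)(5 10))^(-1) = (0 7)(1 6 9 4 2)(5 10)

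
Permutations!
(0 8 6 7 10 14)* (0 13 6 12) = [8, 1, 2, 3, 4, 5, 7, 10, 12, 9, 14, 11, 0, 6, 13] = (0 8 12)(6 7 10 14 13)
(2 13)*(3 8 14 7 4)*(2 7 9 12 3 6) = (2 13 7 4 6)(3 8 14 9 12) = [0, 1, 13, 8, 6, 5, 2, 4, 14, 12, 10, 11, 3, 7, 9]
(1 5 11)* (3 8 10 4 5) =(1 3 8 10 4 5 11) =[0, 3, 2, 8, 5, 11, 6, 7, 10, 9, 4, 1]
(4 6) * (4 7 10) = [0, 1, 2, 3, 6, 5, 7, 10, 8, 9, 4] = (4 6 7 10)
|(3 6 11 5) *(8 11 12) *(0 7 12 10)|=9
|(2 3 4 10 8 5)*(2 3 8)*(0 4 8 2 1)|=|(0 4 10 1)(3 8 5)|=12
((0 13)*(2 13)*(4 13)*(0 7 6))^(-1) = (0 6 7 13 4 2)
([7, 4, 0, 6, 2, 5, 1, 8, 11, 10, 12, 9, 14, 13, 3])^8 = [3, 10, 14, 11, 12, 5, 9, 6, 1, 2, 0, 4, 7, 13, 8]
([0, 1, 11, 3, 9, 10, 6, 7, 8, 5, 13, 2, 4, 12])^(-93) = [0, 1, 11, 3, 10, 12, 6, 7, 8, 13, 4, 2, 5, 9]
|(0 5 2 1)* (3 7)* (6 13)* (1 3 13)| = 8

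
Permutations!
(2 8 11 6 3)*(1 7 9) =[0, 7, 8, 2, 4, 5, 3, 9, 11, 1, 10, 6] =(1 7 9)(2 8 11 6 3)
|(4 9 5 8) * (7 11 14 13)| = |(4 9 5 8)(7 11 14 13)| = 4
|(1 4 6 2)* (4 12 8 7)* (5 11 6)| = |(1 12 8 7 4 5 11 6 2)| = 9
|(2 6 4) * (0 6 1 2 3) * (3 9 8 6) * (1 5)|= |(0 3)(1 2 5)(4 9 8 6)|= 12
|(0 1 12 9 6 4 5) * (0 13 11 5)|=|(0 1 12 9 6 4)(5 13 11)|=6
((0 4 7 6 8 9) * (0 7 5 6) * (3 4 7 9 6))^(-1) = ((9)(0 7)(3 4 5)(6 8))^(-1) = (9)(0 7)(3 5 4)(6 8)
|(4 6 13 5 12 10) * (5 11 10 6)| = |(4 5 12 6 13 11 10)| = 7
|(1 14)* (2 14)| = |(1 2 14)| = 3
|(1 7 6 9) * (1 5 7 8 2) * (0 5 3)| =6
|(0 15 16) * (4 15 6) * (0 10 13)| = |(0 6 4 15 16 10 13)| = 7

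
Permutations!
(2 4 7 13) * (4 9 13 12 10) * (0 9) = (0 9 13 2)(4 7 12 10) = [9, 1, 0, 3, 7, 5, 6, 12, 8, 13, 4, 11, 10, 2]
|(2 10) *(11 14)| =|(2 10)(11 14)| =2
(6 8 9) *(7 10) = (6 8 9)(7 10) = [0, 1, 2, 3, 4, 5, 8, 10, 9, 6, 7]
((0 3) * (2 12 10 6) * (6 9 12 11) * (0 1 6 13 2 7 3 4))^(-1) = (0 4)(1 3 7 6)(2 13 11)(9 10 12)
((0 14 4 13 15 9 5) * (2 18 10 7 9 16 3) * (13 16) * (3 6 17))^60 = (0 18 16 9 3 14 10 6 5 2 4 7 17)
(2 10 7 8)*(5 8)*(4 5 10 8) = [0, 1, 8, 3, 5, 4, 6, 10, 2, 9, 7] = (2 8)(4 5)(7 10)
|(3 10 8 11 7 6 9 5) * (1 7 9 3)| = 9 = |(1 7 6 3 10 8 11 9 5)|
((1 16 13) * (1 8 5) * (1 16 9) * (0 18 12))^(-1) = (0 12 18)(1 9)(5 8 13 16)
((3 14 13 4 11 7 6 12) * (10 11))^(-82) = ((3 14 13 4 10 11 7 6 12))^(-82) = (3 12 6 7 11 10 4 13 14)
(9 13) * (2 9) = (2 9 13) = [0, 1, 9, 3, 4, 5, 6, 7, 8, 13, 10, 11, 12, 2]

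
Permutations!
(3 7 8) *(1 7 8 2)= (1 7 2)(3 8)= [0, 7, 1, 8, 4, 5, 6, 2, 3]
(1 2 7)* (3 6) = (1 2 7)(3 6) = [0, 2, 7, 6, 4, 5, 3, 1]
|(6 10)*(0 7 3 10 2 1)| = |(0 7 3 10 6 2 1)| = 7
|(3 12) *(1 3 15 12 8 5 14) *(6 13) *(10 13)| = |(1 3 8 5 14)(6 10 13)(12 15)| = 30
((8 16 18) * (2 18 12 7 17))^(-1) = ((2 18 8 16 12 7 17))^(-1) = (2 17 7 12 16 8 18)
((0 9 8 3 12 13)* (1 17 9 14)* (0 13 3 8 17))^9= ((0 14 1)(3 12)(9 17))^9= (3 12)(9 17)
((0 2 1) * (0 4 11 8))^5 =((0 2 1 4 11 8))^5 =(0 8 11 4 1 2)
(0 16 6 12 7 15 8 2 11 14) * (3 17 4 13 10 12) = (0 16 6 3 17 4 13 10 12 7 15 8 2 11 14) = [16, 1, 11, 17, 13, 5, 3, 15, 2, 9, 12, 14, 7, 10, 0, 8, 6, 4]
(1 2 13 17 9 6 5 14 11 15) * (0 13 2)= (0 13 17 9 6 5 14 11 15 1)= [13, 0, 2, 3, 4, 14, 5, 7, 8, 6, 10, 15, 12, 17, 11, 1, 16, 9]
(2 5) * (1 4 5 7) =(1 4 5 2 7) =[0, 4, 7, 3, 5, 2, 6, 1]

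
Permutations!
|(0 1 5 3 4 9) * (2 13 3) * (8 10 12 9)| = |(0 1 5 2 13 3 4 8 10 12 9)| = 11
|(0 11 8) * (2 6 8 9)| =|(0 11 9 2 6 8)| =6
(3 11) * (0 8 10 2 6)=(0 8 10 2 6)(3 11)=[8, 1, 6, 11, 4, 5, 0, 7, 10, 9, 2, 3]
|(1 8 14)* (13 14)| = |(1 8 13 14)| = 4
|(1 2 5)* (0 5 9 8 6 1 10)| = 15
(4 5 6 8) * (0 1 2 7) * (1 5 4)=(0 5 6 8 1 2 7)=[5, 2, 7, 3, 4, 6, 8, 0, 1]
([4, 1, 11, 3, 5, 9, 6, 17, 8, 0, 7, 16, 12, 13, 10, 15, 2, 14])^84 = (17)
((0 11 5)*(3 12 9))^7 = (0 11 5)(3 12 9)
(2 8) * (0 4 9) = (0 4 9)(2 8) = [4, 1, 8, 3, 9, 5, 6, 7, 2, 0]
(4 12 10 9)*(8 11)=(4 12 10 9)(8 11)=[0, 1, 2, 3, 12, 5, 6, 7, 11, 4, 9, 8, 10]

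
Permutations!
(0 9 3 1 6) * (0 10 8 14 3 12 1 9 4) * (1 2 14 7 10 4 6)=(0 6 4)(2 14 3 9 12)(7 10 8)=[6, 1, 14, 9, 0, 5, 4, 10, 7, 12, 8, 11, 2, 13, 3]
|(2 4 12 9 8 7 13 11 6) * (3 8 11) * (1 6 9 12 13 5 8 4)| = 6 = |(1 6 2)(3 4 13)(5 8 7)(9 11)|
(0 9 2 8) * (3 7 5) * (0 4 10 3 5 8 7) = (0 9 2 7 8 4 10 3) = [9, 1, 7, 0, 10, 5, 6, 8, 4, 2, 3]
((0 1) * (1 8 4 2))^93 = ((0 8 4 2 1))^93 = (0 2 8 1 4)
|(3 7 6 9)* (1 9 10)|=6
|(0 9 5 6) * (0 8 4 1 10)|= |(0 9 5 6 8 4 1 10)|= 8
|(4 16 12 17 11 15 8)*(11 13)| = |(4 16 12 17 13 11 15 8)| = 8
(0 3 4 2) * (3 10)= (0 10 3 4 2)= [10, 1, 0, 4, 2, 5, 6, 7, 8, 9, 3]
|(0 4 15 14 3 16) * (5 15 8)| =|(0 4 8 5 15 14 3 16)| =8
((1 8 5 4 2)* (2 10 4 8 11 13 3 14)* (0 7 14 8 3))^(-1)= ((0 7 14 2 1 11 13)(3 8 5)(4 10))^(-1)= (0 13 11 1 2 14 7)(3 5 8)(4 10)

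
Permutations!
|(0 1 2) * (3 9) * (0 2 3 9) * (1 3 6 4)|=|(9)(0 3)(1 6 4)|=6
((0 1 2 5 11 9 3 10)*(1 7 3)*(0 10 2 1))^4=((0 7 3 2 5 11 9))^4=(0 5 7 11 3 9 2)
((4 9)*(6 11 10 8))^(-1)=((4 9)(6 11 10 8))^(-1)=(4 9)(6 8 10 11)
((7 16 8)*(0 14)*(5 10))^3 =(16)(0 14)(5 10)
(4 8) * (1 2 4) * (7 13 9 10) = (1 2 4 8)(7 13 9 10) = [0, 2, 4, 3, 8, 5, 6, 13, 1, 10, 7, 11, 12, 9]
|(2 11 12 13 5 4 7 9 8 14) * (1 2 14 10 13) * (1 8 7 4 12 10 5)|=|(14)(1 2 11 10 13)(5 12 8)(7 9)|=30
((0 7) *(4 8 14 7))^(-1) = (0 7 14 8 4)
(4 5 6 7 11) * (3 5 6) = [0, 1, 2, 5, 6, 3, 7, 11, 8, 9, 10, 4] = (3 5)(4 6 7 11)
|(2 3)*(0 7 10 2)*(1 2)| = |(0 7 10 1 2 3)| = 6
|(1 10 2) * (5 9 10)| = 5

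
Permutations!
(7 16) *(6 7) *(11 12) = [0, 1, 2, 3, 4, 5, 7, 16, 8, 9, 10, 12, 11, 13, 14, 15, 6] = (6 7 16)(11 12)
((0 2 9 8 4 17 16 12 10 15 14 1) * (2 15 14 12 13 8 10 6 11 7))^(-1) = (0 1 14 10 9 2 7 11 6 12 15)(4 8 13 16 17)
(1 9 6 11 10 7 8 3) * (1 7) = [0, 9, 2, 7, 4, 5, 11, 8, 3, 6, 1, 10] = (1 9 6 11 10)(3 7 8)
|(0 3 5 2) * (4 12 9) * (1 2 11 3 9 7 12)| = |(0 9 4 1 2)(3 5 11)(7 12)| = 30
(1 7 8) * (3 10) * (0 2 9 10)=(0 2 9 10 3)(1 7 8)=[2, 7, 9, 0, 4, 5, 6, 8, 1, 10, 3]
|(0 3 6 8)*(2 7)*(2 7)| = 4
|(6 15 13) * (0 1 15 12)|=|(0 1 15 13 6 12)|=6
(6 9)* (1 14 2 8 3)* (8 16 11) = [0, 14, 16, 1, 4, 5, 9, 7, 3, 6, 10, 8, 12, 13, 2, 15, 11] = (1 14 2 16 11 8 3)(6 9)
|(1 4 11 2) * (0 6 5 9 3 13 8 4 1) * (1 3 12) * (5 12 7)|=30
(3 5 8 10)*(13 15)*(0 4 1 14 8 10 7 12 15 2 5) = [4, 14, 5, 0, 1, 10, 6, 12, 7, 9, 3, 11, 15, 2, 8, 13] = (0 4 1 14 8 7 12 15 13 2 5 10 3)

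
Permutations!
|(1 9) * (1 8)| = |(1 9 8)| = 3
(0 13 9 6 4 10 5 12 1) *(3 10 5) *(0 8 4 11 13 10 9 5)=(0 10 3 9 6 11 13 5 12 1 8 4)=[10, 8, 2, 9, 0, 12, 11, 7, 4, 6, 3, 13, 1, 5]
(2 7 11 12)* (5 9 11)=(2 7 5 9 11 12)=[0, 1, 7, 3, 4, 9, 6, 5, 8, 11, 10, 12, 2]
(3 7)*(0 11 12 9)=(0 11 12 9)(3 7)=[11, 1, 2, 7, 4, 5, 6, 3, 8, 0, 10, 12, 9]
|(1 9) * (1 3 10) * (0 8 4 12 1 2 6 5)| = 11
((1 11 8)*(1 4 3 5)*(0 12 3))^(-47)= ((0 12 3 5 1 11 8 4))^(-47)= (0 12 3 5 1 11 8 4)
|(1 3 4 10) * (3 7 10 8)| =|(1 7 10)(3 4 8)| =3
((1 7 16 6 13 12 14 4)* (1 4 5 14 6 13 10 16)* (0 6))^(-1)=(0 12 13 16 10 6)(1 7)(5 14)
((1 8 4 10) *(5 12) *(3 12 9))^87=((1 8 4 10)(3 12 5 9))^87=(1 10 4 8)(3 9 5 12)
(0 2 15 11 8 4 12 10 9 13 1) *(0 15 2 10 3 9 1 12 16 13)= (0 10 1 15 11 8 4 16 13 12 3 9)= [10, 15, 2, 9, 16, 5, 6, 7, 4, 0, 1, 8, 3, 12, 14, 11, 13]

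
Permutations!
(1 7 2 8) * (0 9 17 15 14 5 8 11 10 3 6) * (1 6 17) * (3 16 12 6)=[9, 7, 11, 17, 4, 8, 0, 2, 3, 1, 16, 10, 6, 13, 5, 14, 12, 15]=(0 9 1 7 2 11 10 16 12 6)(3 17 15 14 5 8)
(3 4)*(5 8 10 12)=(3 4)(5 8 10 12)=[0, 1, 2, 4, 3, 8, 6, 7, 10, 9, 12, 11, 5]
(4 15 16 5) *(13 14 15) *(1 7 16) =[0, 7, 2, 3, 13, 4, 6, 16, 8, 9, 10, 11, 12, 14, 15, 1, 5] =(1 7 16 5 4 13 14 15)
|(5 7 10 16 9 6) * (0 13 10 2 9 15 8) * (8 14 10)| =60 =|(0 13 8)(2 9 6 5 7)(10 16 15 14)|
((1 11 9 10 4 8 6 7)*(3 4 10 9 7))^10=(1 11 7)(3 8)(4 6)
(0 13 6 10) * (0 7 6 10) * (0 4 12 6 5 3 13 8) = (0 8)(3 13 10 7 5)(4 12 6) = [8, 1, 2, 13, 12, 3, 4, 5, 0, 9, 7, 11, 6, 10]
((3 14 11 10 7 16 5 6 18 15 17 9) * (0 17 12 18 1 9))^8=(1 5 7 11 3)(6 16 10 14 9)(12 15 18)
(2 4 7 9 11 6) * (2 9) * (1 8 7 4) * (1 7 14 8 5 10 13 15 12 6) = (1 5 10 13 15 12 6 9 11)(2 7)(8 14) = [0, 5, 7, 3, 4, 10, 9, 2, 14, 11, 13, 1, 6, 15, 8, 12]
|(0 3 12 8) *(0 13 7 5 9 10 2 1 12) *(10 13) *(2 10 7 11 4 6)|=|(0 3)(1 12 8 7 5 9 13 11 4 6 2)|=22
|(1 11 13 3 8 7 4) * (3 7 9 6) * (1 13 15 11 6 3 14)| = 6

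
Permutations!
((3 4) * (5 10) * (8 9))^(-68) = (10)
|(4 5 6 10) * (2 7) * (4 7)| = 6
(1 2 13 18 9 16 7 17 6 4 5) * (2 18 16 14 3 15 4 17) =[0, 18, 13, 15, 5, 1, 17, 2, 8, 14, 10, 11, 12, 16, 3, 4, 7, 6, 9] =(1 18 9 14 3 15 4 5)(2 13 16 7)(6 17)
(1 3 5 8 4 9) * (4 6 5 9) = (1 3 9)(5 8 6) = [0, 3, 2, 9, 4, 8, 5, 7, 6, 1]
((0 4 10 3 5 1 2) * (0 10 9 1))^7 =(0 5 3 10 2 1 9 4) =((0 4 9 1 2 10 3 5))^7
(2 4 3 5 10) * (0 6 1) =[6, 0, 4, 5, 3, 10, 1, 7, 8, 9, 2] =(0 6 1)(2 4 3 5 10)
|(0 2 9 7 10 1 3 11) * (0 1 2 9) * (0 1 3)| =|(0 9 7 10 2 1)(3 11)| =6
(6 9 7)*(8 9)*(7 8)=(6 7)(8 9)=[0, 1, 2, 3, 4, 5, 7, 6, 9, 8]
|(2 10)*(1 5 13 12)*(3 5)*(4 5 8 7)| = 8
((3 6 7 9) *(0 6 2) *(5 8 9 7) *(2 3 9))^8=(9)(0 8 6 2 5)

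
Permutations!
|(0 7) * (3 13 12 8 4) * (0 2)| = |(0 7 2)(3 13 12 8 4)| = 15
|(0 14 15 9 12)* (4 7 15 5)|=|(0 14 5 4 7 15 9 12)|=8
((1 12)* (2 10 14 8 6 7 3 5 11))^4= (2 6 11 8 5 14 3 10 7)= ((1 12)(2 10 14 8 6 7 3 5 11))^4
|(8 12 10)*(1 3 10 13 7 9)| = 8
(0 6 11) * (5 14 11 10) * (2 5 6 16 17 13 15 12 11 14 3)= [16, 1, 5, 2, 4, 3, 10, 7, 8, 9, 6, 0, 11, 15, 14, 12, 17, 13]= (0 16 17 13 15 12 11)(2 5 3)(6 10)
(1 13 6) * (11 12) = (1 13 6)(11 12) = [0, 13, 2, 3, 4, 5, 1, 7, 8, 9, 10, 12, 11, 6]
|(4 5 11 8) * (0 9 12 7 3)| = |(0 9 12 7 3)(4 5 11 8)| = 20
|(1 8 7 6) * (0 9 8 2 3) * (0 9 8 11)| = |(0 8 7 6 1 2 3 9 11)| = 9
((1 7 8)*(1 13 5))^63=((1 7 8 13 5))^63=(1 13 7 5 8)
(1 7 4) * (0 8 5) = (0 8 5)(1 7 4) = [8, 7, 2, 3, 1, 0, 6, 4, 5]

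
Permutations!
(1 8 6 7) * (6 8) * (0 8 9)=(0 8 9)(1 6 7)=[8, 6, 2, 3, 4, 5, 7, 1, 9, 0]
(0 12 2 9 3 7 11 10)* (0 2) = (0 12)(2 9 3 7 11 10) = [12, 1, 9, 7, 4, 5, 6, 11, 8, 3, 2, 10, 0]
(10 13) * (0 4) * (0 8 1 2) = (0 4 8 1 2)(10 13) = [4, 2, 0, 3, 8, 5, 6, 7, 1, 9, 13, 11, 12, 10]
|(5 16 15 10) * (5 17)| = |(5 16 15 10 17)| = 5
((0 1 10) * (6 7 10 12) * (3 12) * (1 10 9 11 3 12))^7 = (12)(0 10)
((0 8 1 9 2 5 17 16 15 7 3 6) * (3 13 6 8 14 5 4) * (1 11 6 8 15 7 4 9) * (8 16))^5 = (0 11 17 14 6 8 5)(2 9)(3 4 15)(7 16 13)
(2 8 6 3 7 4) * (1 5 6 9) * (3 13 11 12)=(1 5 6 13 11 12 3 7 4 2 8 9)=[0, 5, 8, 7, 2, 6, 13, 4, 9, 1, 10, 12, 3, 11]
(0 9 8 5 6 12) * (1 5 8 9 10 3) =(0 10 3 1 5 6 12) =[10, 5, 2, 1, 4, 6, 12, 7, 8, 9, 3, 11, 0]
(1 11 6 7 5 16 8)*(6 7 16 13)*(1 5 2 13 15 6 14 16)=[0, 11, 13, 3, 4, 15, 1, 2, 5, 9, 10, 7, 12, 14, 16, 6, 8]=(1 11 7 2 13 14 16 8 5 15 6)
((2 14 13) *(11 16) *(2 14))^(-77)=(11 16)(13 14)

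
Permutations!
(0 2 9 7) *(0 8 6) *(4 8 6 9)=[2, 1, 4, 3, 8, 5, 0, 6, 9, 7]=(0 2 4 8 9 7 6)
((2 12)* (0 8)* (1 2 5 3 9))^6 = ((0 8)(1 2 12 5 3 9))^6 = (12)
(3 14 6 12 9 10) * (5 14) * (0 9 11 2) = (0 9 10 3 5 14 6 12 11 2) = [9, 1, 0, 5, 4, 14, 12, 7, 8, 10, 3, 2, 11, 13, 6]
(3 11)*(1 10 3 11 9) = [0, 10, 2, 9, 4, 5, 6, 7, 8, 1, 3, 11] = (11)(1 10 3 9)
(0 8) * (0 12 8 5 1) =(0 5 1)(8 12) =[5, 0, 2, 3, 4, 1, 6, 7, 12, 9, 10, 11, 8]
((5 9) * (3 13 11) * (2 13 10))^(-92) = ((2 13 11 3 10)(5 9))^(-92) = (2 3 13 10 11)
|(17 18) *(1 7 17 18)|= 3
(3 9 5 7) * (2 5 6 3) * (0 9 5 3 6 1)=(0 9 1)(2 3 5 7)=[9, 0, 3, 5, 4, 7, 6, 2, 8, 1]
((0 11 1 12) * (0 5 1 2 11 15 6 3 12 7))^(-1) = (0 7 1 5 12 3 6 15)(2 11)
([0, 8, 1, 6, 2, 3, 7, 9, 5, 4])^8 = (1 2 4 9 7 6 3 5 8)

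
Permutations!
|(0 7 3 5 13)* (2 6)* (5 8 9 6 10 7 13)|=14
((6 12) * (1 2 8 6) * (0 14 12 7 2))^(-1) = ((0 14 12 1)(2 8 6 7))^(-1) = (0 1 12 14)(2 7 6 8)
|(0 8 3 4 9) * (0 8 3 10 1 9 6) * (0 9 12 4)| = |(0 3)(1 12 4 6 9 8 10)| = 14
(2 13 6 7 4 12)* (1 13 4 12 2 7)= (1 13 6)(2 4)(7 12)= [0, 13, 4, 3, 2, 5, 1, 12, 8, 9, 10, 11, 7, 6]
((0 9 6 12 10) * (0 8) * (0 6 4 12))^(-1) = (0 6 8 10 12 4 9)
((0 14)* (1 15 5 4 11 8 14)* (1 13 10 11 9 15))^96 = (15)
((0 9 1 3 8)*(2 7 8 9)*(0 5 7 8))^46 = (0 2 8 5 7)(1 3 9)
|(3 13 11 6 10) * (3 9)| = |(3 13 11 6 10 9)| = 6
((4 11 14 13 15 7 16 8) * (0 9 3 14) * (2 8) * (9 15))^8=(16)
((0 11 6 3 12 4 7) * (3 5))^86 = (0 4 3 6)(5 11 7 12)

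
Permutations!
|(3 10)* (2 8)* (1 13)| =|(1 13)(2 8)(3 10)| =2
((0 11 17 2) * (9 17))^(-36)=(0 2 17 9 11)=((0 11 9 17 2))^(-36)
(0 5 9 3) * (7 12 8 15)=(0 5 9 3)(7 12 8 15)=[5, 1, 2, 0, 4, 9, 6, 12, 15, 3, 10, 11, 8, 13, 14, 7]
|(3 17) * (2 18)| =|(2 18)(3 17)| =2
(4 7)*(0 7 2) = (0 7 4 2) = [7, 1, 0, 3, 2, 5, 6, 4]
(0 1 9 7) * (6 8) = (0 1 9 7)(6 8) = [1, 9, 2, 3, 4, 5, 8, 0, 6, 7]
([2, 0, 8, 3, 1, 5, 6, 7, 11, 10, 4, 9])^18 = (0 8 9 4)(1 2 11 10)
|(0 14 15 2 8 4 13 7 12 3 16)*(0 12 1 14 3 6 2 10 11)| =|(0 3 16 12 6 2 8 4 13 7 1 14 15 10 11)| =15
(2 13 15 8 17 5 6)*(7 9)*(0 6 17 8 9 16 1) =(0 6 2 13 15 9 7 16 1)(5 17) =[6, 0, 13, 3, 4, 17, 2, 16, 8, 7, 10, 11, 12, 15, 14, 9, 1, 5]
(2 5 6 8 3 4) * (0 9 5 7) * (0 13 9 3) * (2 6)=(0 3 4 6 8)(2 7 13 9 5)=[3, 1, 7, 4, 6, 2, 8, 13, 0, 5, 10, 11, 12, 9]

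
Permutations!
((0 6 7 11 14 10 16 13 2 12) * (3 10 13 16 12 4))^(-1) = (16)(0 12 10 3 4 2 13 14 11 7 6)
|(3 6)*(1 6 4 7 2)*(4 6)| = 4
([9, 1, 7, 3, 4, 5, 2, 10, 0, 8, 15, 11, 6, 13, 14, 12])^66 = (15)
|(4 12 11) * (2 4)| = |(2 4 12 11)| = 4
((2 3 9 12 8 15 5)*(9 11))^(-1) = ((2 3 11 9 12 8 15 5))^(-1) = (2 5 15 8 12 9 11 3)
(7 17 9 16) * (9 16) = (7 17 16) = [0, 1, 2, 3, 4, 5, 6, 17, 8, 9, 10, 11, 12, 13, 14, 15, 7, 16]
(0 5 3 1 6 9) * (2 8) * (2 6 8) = [5, 8, 2, 1, 4, 3, 9, 7, 6, 0] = (0 5 3 1 8 6 9)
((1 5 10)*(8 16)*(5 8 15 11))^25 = (1 11 8 5 16 10 15)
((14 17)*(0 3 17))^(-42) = ((0 3 17 14))^(-42) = (0 17)(3 14)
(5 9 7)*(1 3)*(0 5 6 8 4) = [5, 3, 2, 1, 0, 9, 8, 6, 4, 7] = (0 5 9 7 6 8 4)(1 3)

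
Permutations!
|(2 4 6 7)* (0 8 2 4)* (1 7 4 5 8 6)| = 8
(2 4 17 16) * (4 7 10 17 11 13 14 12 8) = [0, 1, 7, 3, 11, 5, 6, 10, 4, 9, 17, 13, 8, 14, 12, 15, 2, 16] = (2 7 10 17 16)(4 11 13 14 12 8)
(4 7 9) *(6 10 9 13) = (4 7 13 6 10 9) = [0, 1, 2, 3, 7, 5, 10, 13, 8, 4, 9, 11, 12, 6]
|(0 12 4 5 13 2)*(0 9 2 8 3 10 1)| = 18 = |(0 12 4 5 13 8 3 10 1)(2 9)|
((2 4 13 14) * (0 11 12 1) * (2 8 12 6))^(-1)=((0 11 6 2 4 13 14 8 12 1))^(-1)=(0 1 12 8 14 13 4 2 6 11)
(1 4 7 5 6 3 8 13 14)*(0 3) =(0 3 8 13 14 1 4 7 5 6) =[3, 4, 2, 8, 7, 6, 0, 5, 13, 9, 10, 11, 12, 14, 1]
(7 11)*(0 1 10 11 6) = (0 1 10 11 7 6) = [1, 10, 2, 3, 4, 5, 0, 6, 8, 9, 11, 7]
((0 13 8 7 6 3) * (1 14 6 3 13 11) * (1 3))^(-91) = (0 3 11)(1 7 8 13 6 14)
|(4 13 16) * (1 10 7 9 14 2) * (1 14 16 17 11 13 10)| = 30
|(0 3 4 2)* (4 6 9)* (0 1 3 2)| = |(0 2 1 3 6 9 4)| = 7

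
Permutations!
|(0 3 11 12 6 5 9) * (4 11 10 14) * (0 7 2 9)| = |(0 3 10 14 4 11 12 6 5)(2 9 7)| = 9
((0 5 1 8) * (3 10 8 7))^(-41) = ((0 5 1 7 3 10 8))^(-41) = (0 5 1 7 3 10 8)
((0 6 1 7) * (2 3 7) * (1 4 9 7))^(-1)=((0 6 4 9 7)(1 2 3))^(-1)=(0 7 9 4 6)(1 3 2)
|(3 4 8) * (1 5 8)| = |(1 5 8 3 4)| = 5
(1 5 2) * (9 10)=(1 5 2)(9 10)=[0, 5, 1, 3, 4, 2, 6, 7, 8, 10, 9]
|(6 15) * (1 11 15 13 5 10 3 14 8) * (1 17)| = |(1 11 15 6 13 5 10 3 14 8 17)| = 11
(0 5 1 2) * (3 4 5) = (0 3 4 5 1 2) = [3, 2, 0, 4, 5, 1]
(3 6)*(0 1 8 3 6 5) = [1, 8, 2, 5, 4, 0, 6, 7, 3] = (0 1 8 3 5)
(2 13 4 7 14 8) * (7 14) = (2 13 4 14 8) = [0, 1, 13, 3, 14, 5, 6, 7, 2, 9, 10, 11, 12, 4, 8]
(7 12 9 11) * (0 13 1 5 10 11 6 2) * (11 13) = (0 11 7 12 9 6 2)(1 5 10 13) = [11, 5, 0, 3, 4, 10, 2, 12, 8, 6, 13, 7, 9, 1]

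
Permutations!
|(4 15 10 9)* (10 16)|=|(4 15 16 10 9)|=5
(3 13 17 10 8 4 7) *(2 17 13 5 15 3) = [0, 1, 17, 5, 7, 15, 6, 2, 4, 9, 8, 11, 12, 13, 14, 3, 16, 10] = (2 17 10 8 4 7)(3 5 15)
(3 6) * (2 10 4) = [0, 1, 10, 6, 2, 5, 3, 7, 8, 9, 4] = (2 10 4)(3 6)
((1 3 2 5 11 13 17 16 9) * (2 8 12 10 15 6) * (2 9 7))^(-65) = (1 9 6 15 10 12 8 3)(2 16 13 5 7 17 11)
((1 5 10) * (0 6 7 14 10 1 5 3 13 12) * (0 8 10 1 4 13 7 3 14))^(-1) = (0 7 3 6)(1 14)(4 5 10 8 12 13) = ((0 6 3 7)(1 14)(4 13 12 8 10 5))^(-1)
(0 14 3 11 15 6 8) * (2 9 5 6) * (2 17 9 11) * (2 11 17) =(0 14 3 11 15 2 17 9 5 6 8) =[14, 1, 17, 11, 4, 6, 8, 7, 0, 5, 10, 15, 12, 13, 3, 2, 16, 9]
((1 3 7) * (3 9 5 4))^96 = (9)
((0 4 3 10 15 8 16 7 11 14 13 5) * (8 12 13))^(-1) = (0 5 13 12 15 10 3 4)(7 16 8 14 11)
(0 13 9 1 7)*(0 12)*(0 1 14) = (0 13 9 14)(1 7 12) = [13, 7, 2, 3, 4, 5, 6, 12, 8, 14, 10, 11, 1, 9, 0]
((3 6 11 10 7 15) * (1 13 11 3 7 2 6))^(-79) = ((1 13 11 10 2 6 3)(7 15))^(-79) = (1 6 10 13 3 2 11)(7 15)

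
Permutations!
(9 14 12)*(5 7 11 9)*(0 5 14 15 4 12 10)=[5, 1, 2, 3, 12, 7, 6, 11, 8, 15, 0, 9, 14, 13, 10, 4]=(0 5 7 11 9 15 4 12 14 10)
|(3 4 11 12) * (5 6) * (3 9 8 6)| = |(3 4 11 12 9 8 6 5)| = 8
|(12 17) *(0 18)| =2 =|(0 18)(12 17)|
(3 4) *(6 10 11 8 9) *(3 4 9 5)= (3 9 6 10 11 8 5)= [0, 1, 2, 9, 4, 3, 10, 7, 5, 6, 11, 8]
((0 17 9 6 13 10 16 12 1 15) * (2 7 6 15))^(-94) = (0 9)(1 7 13 16)(2 6 10 12)(15 17)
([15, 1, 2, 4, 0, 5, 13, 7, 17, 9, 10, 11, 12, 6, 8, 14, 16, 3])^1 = [15, 1, 2, 4, 0, 5, 13, 7, 17, 9, 10, 11, 12, 6, 8, 14, 16, 3]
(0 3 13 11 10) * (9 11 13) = (13)(0 3 9 11 10) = [3, 1, 2, 9, 4, 5, 6, 7, 8, 11, 0, 10, 12, 13]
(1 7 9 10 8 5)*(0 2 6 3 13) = [2, 7, 6, 13, 4, 1, 3, 9, 5, 10, 8, 11, 12, 0] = (0 2 6 3 13)(1 7 9 10 8 5)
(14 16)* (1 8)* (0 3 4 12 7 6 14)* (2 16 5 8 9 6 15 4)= [3, 9, 16, 2, 12, 8, 14, 15, 1, 6, 10, 11, 7, 13, 5, 4, 0]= (0 3 2 16)(1 9 6 14 5 8)(4 12 7 15)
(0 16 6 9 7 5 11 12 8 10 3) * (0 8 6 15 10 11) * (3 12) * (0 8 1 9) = (0 16 15 10 12 6)(1 9 7 5 8 11 3) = [16, 9, 2, 1, 4, 8, 0, 5, 11, 7, 12, 3, 6, 13, 14, 10, 15]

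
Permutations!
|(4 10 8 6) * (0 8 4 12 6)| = 2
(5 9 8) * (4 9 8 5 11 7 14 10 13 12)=(4 9 5 8 11 7 14 10 13 12)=[0, 1, 2, 3, 9, 8, 6, 14, 11, 5, 13, 7, 4, 12, 10]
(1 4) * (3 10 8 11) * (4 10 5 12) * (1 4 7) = [0, 10, 2, 5, 4, 12, 6, 1, 11, 9, 8, 3, 7] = (1 10 8 11 3 5 12 7)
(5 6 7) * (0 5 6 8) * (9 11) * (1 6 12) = [5, 6, 2, 3, 4, 8, 7, 12, 0, 11, 10, 9, 1] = (0 5 8)(1 6 7 12)(9 11)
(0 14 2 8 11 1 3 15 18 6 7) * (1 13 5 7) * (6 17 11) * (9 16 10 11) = [14, 3, 8, 15, 4, 7, 1, 0, 6, 16, 11, 13, 12, 5, 2, 18, 10, 9, 17] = (0 14 2 8 6 1 3 15 18 17 9 16 10 11 13 5 7)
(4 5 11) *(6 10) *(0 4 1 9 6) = (0 4 5 11 1 9 6 10) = [4, 9, 2, 3, 5, 11, 10, 7, 8, 6, 0, 1]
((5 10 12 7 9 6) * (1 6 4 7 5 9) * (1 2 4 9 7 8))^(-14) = ((1 6 7 2 4 8)(5 10 12))^(-14) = (1 4 7)(2 6 8)(5 10 12)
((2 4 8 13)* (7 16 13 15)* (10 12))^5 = ((2 4 8 15 7 16 13)(10 12))^5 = (2 16 15 4 13 7 8)(10 12)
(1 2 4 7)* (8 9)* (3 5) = (1 2 4 7)(3 5)(8 9) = [0, 2, 4, 5, 7, 3, 6, 1, 9, 8]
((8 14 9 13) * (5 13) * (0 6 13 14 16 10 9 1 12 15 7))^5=(0 10 12 13 5 7 16 1 6 9 15 8 14)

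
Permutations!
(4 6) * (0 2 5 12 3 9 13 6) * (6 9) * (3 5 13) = [2, 1, 13, 6, 0, 12, 4, 7, 8, 3, 10, 11, 5, 9] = (0 2 13 9 3 6 4)(5 12)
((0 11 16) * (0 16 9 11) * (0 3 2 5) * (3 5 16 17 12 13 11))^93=((0 5)(2 16 17 12 13 11 9 3))^93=(0 5)(2 11 17 3 13 16 9 12)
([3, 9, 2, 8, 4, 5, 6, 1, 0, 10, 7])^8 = [8, 1, 2, 0, 4, 5, 6, 7, 3, 9, 10]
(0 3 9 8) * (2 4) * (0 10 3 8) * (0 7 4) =(0 8 10 3 9 7 4 2) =[8, 1, 0, 9, 2, 5, 6, 4, 10, 7, 3]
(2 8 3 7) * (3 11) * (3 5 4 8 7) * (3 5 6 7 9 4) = [0, 1, 9, 5, 8, 3, 7, 2, 11, 4, 10, 6] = (2 9 4 8 11 6 7)(3 5)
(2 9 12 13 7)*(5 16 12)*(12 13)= [0, 1, 9, 3, 4, 16, 6, 2, 8, 5, 10, 11, 12, 7, 14, 15, 13]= (2 9 5 16 13 7)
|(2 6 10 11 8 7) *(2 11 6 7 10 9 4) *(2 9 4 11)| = 6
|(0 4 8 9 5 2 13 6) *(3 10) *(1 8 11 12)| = 22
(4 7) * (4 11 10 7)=[0, 1, 2, 3, 4, 5, 6, 11, 8, 9, 7, 10]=(7 11 10)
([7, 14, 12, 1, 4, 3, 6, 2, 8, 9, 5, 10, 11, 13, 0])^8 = (0 1 5 11 2)(3 10 12 7 14)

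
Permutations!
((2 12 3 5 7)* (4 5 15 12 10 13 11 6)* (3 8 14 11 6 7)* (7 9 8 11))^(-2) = ((2 10 13 6 4 5 3 15 12 11 9 8 14 7))^(-2) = (2 14 9 12 3 4 13)(5 6 10 7 8 11 15)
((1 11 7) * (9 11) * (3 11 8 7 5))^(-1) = ((1 9 8 7)(3 11 5))^(-1) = (1 7 8 9)(3 5 11)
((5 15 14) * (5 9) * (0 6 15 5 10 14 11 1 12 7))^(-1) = ((0 6 15 11 1 12 7)(9 10 14))^(-1) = (0 7 12 1 11 15 6)(9 14 10)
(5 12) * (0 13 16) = (0 13 16)(5 12) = [13, 1, 2, 3, 4, 12, 6, 7, 8, 9, 10, 11, 5, 16, 14, 15, 0]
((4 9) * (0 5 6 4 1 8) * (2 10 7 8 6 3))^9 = (0 3 10 8 5 2 7)(1 6 4 9)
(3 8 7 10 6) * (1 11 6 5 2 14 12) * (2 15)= (1 11 6 3 8 7 10 5 15 2 14 12)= [0, 11, 14, 8, 4, 15, 3, 10, 7, 9, 5, 6, 1, 13, 12, 2]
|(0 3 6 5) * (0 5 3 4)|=2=|(0 4)(3 6)|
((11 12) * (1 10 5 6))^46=((1 10 5 6)(11 12))^46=(12)(1 5)(6 10)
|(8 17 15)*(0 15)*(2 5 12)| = 12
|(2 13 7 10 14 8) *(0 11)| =6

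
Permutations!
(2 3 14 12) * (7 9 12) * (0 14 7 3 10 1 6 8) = (0 14 3 7 9 12 2 10 1 6 8) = [14, 6, 10, 7, 4, 5, 8, 9, 0, 12, 1, 11, 2, 13, 3]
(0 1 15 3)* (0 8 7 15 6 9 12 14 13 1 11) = (0 11)(1 6 9 12 14 13)(3 8 7 15) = [11, 6, 2, 8, 4, 5, 9, 15, 7, 12, 10, 0, 14, 1, 13, 3]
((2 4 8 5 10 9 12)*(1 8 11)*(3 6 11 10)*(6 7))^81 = ((1 8 5 3 7 6 11)(2 4 10 9 12))^81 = (1 7 8 6 5 11 3)(2 4 10 9 12)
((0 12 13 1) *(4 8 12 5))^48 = (0 1 13 12 8 4 5)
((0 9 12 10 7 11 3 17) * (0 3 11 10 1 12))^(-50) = (17) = ((0 9)(1 12)(3 17)(7 10))^(-50)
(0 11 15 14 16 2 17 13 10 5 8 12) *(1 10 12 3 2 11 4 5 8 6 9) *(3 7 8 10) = (0 4 5 6 9 1 3 2 17 13 12)(7 8)(11 15 14 16) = [4, 3, 17, 2, 5, 6, 9, 8, 7, 1, 10, 15, 0, 12, 16, 14, 11, 13]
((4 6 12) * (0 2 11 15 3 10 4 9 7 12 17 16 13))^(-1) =((0 2 11 15 3 10 4 6 17 16 13)(7 12 9))^(-1) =(0 13 16 17 6 4 10 3 15 11 2)(7 9 12)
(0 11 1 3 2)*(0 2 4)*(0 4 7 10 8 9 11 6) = (0 6)(1 3 7 10 8 9 11) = [6, 3, 2, 7, 4, 5, 0, 10, 9, 11, 8, 1]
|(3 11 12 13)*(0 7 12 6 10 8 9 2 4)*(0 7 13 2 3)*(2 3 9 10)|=|(0 13)(2 4 7 12 3 11 6)(8 10)|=14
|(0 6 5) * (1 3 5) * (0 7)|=|(0 6 1 3 5 7)|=6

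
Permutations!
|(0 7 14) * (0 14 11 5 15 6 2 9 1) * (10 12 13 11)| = |(0 7 10 12 13 11 5 15 6 2 9 1)| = 12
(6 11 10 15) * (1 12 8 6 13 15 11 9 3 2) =[0, 12, 1, 2, 4, 5, 9, 7, 6, 3, 11, 10, 8, 15, 14, 13] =(1 12 8 6 9 3 2)(10 11)(13 15)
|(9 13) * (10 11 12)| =|(9 13)(10 11 12)| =6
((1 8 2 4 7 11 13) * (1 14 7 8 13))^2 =((1 13 14 7 11)(2 4 8))^2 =(1 14 11 13 7)(2 8 4)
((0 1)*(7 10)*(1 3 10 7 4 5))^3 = (0 4)(1 10)(3 5)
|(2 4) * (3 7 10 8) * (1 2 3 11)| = 8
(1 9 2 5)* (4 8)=(1 9 2 5)(4 8)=[0, 9, 5, 3, 8, 1, 6, 7, 4, 2]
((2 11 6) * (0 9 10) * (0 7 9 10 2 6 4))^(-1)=((0 10 7 9 2 11 4))^(-1)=(0 4 11 2 9 7 10)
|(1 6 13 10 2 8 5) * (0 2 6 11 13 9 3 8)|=18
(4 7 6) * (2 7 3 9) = (2 7 6 4 3 9) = [0, 1, 7, 9, 3, 5, 4, 6, 8, 2]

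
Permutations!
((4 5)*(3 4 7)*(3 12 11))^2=(3 5 12)(4 7 11)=((3 4 5 7 12 11))^2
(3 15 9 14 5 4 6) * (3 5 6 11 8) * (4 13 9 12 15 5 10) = [0, 1, 2, 5, 11, 13, 10, 7, 3, 14, 4, 8, 15, 9, 6, 12] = (3 5 13 9 14 6 10 4 11 8)(12 15)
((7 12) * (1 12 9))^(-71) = (1 12 7 9)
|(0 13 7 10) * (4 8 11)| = 12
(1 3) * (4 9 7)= (1 3)(4 9 7)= [0, 3, 2, 1, 9, 5, 6, 4, 8, 7]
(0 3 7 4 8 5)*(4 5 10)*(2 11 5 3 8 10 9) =(0 8 9 2 11 5)(3 7)(4 10) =[8, 1, 11, 7, 10, 0, 6, 3, 9, 2, 4, 5]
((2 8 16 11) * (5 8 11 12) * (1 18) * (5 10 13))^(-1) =((1 18)(2 11)(5 8 16 12 10 13))^(-1) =(1 18)(2 11)(5 13 10 12 16 8)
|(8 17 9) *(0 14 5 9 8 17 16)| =|(0 14 5 9 17 8 16)| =7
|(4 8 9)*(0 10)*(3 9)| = |(0 10)(3 9 4 8)| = 4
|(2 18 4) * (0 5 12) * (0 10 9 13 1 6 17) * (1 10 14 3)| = |(0 5 12 14 3 1 6 17)(2 18 4)(9 13 10)| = 24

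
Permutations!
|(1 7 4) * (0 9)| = |(0 9)(1 7 4)| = 6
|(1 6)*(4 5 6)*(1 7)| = 5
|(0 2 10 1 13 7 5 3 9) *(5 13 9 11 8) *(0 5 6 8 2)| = 14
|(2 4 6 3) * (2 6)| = |(2 4)(3 6)| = 2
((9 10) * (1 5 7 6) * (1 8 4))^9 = (1 6)(4 7)(5 8)(9 10) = ((1 5 7 6 8 4)(9 10))^9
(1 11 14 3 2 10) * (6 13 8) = [0, 11, 10, 2, 4, 5, 13, 7, 6, 9, 1, 14, 12, 8, 3] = (1 11 14 3 2 10)(6 13 8)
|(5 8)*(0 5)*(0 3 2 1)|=|(0 5 8 3 2 1)|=6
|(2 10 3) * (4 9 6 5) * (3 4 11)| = |(2 10 4 9 6 5 11 3)| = 8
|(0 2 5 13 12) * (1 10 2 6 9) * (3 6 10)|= 12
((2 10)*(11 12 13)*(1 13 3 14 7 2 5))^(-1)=((1 13 11 12 3 14 7 2 10 5))^(-1)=(1 5 10 2 7 14 3 12 11 13)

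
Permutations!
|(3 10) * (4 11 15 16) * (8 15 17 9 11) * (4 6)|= |(3 10)(4 8 15 16 6)(9 11 17)|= 30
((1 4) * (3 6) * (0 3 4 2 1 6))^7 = ((0 3)(1 2)(4 6))^7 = (0 3)(1 2)(4 6)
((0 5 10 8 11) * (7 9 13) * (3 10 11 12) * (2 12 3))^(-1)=(0 11 5)(2 12)(3 8 10)(7 13 9)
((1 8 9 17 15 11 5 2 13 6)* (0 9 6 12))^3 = (0 15 2)(5 12 17)(9 11 13)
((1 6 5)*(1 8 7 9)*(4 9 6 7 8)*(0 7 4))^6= (9)(0 6)(5 7)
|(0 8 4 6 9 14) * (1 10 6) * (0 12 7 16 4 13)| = |(0 8 13)(1 10 6 9 14 12 7 16 4)| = 9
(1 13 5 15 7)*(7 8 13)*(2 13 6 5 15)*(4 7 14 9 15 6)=(1 14 9 15 8 4 7)(2 13 6 5)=[0, 14, 13, 3, 7, 2, 5, 1, 4, 15, 10, 11, 12, 6, 9, 8]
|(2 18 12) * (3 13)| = 6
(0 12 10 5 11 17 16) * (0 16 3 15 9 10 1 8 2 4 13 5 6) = (0 12 1 8 2 4 13 5 11 17 3 15 9 10 6) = [12, 8, 4, 15, 13, 11, 0, 7, 2, 10, 6, 17, 1, 5, 14, 9, 16, 3]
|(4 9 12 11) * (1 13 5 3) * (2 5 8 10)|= 28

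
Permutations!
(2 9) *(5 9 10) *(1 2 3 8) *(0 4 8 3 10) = (0 4 8 1 2)(5 9 10) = [4, 2, 0, 3, 8, 9, 6, 7, 1, 10, 5]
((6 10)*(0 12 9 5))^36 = ((0 12 9 5)(6 10))^36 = (12)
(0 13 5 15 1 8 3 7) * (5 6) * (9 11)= (0 13 6 5 15 1 8 3 7)(9 11)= [13, 8, 2, 7, 4, 15, 5, 0, 3, 11, 10, 9, 12, 6, 14, 1]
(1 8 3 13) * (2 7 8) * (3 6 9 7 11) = (1 2 11 3 13)(6 9 7 8) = [0, 2, 11, 13, 4, 5, 9, 8, 6, 7, 10, 3, 12, 1]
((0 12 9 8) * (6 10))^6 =(0 9)(8 12)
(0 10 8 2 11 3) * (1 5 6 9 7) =(0 10 8 2 11 3)(1 5 6 9 7) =[10, 5, 11, 0, 4, 6, 9, 1, 2, 7, 8, 3]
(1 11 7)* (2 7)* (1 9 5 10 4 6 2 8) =[0, 11, 7, 3, 6, 10, 2, 9, 1, 5, 4, 8] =(1 11 8)(2 7 9 5 10 4 6)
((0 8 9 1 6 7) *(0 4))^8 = (0 8 9 1 6 7 4)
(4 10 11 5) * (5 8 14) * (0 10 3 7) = (0 10 11 8 14 5 4 3 7) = [10, 1, 2, 7, 3, 4, 6, 0, 14, 9, 11, 8, 12, 13, 5]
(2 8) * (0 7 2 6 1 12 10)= (0 7 2 8 6 1 12 10)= [7, 12, 8, 3, 4, 5, 1, 2, 6, 9, 0, 11, 10]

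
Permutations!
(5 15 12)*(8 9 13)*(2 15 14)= (2 15 12 5 14)(8 9 13)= [0, 1, 15, 3, 4, 14, 6, 7, 9, 13, 10, 11, 5, 8, 2, 12]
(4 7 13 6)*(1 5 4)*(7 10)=[0, 5, 2, 3, 10, 4, 1, 13, 8, 9, 7, 11, 12, 6]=(1 5 4 10 7 13 6)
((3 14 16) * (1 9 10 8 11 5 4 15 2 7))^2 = (1 10 11 4 2)(3 16 14)(5 15 7 9 8)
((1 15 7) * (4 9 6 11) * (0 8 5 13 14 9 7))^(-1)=(0 15 1 7 4 11 6 9 14 13 5 8)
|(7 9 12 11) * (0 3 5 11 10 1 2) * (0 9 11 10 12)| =|(12)(0 3 5 10 1 2 9)(7 11)| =14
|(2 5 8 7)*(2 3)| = 5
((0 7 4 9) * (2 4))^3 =(0 4 7 9 2)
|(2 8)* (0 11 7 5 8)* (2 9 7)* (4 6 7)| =6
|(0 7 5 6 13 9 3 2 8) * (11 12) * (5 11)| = 11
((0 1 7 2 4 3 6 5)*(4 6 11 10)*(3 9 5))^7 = (0 10 2 5 11 7 9 3 1 4 6)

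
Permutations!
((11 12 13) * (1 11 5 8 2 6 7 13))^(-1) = ((1 11 12)(2 6 7 13 5 8))^(-1) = (1 12 11)(2 8 5 13 7 6)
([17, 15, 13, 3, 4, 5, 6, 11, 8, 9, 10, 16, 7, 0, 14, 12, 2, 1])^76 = (0 11 1 2 12)(7 17 16 15 13)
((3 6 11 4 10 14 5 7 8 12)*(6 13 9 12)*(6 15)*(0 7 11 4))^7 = ((0 7 8 15 6 4 10 14 5 11)(3 13 9 12))^7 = (0 14 6 7 5 4 8 11 10 15)(3 12 9 13)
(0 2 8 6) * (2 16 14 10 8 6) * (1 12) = [16, 12, 6, 3, 4, 5, 0, 7, 2, 9, 8, 11, 1, 13, 10, 15, 14] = (0 16 14 10 8 2 6)(1 12)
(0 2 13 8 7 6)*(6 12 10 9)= [2, 1, 13, 3, 4, 5, 0, 12, 7, 6, 9, 11, 10, 8]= (0 2 13 8 7 12 10 9 6)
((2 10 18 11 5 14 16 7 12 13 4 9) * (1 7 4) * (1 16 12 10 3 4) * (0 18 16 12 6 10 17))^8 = ((0 18 11 5 14 6 10 16 1 7 17)(2 3 4 9)(12 13))^8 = (0 1 6 11 17 16 14 18 7 10 5)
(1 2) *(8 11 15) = [0, 2, 1, 3, 4, 5, 6, 7, 11, 9, 10, 15, 12, 13, 14, 8] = (1 2)(8 11 15)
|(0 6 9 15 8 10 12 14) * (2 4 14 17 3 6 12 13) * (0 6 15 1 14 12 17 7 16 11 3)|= 44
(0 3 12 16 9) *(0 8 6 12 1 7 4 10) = [3, 7, 2, 1, 10, 5, 12, 4, 6, 8, 0, 11, 16, 13, 14, 15, 9] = (0 3 1 7 4 10)(6 12 16 9 8)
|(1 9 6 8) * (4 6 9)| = |(9)(1 4 6 8)| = 4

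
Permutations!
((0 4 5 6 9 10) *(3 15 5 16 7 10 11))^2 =((0 4 16 7 10)(3 15 5 6 9 11))^2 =(0 16 10 4 7)(3 5 9)(6 11 15)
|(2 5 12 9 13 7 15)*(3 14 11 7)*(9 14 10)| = |(2 5 12 14 11 7 15)(3 10 9 13)| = 28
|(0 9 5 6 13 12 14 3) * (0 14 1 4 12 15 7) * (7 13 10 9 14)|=12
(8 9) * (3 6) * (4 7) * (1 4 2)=[0, 4, 1, 6, 7, 5, 3, 2, 9, 8]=(1 4 7 2)(3 6)(8 9)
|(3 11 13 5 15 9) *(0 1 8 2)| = 12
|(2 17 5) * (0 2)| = 4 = |(0 2 17 5)|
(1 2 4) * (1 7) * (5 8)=(1 2 4 7)(5 8)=[0, 2, 4, 3, 7, 8, 6, 1, 5]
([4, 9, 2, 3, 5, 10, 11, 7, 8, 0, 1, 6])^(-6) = (11)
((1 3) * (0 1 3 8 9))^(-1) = (0 9 8 1)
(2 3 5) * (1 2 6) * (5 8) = [0, 2, 3, 8, 4, 6, 1, 7, 5] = (1 2 3 8 5 6)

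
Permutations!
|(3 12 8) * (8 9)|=|(3 12 9 8)|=4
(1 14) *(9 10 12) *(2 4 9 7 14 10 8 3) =(1 10 12 7 14)(2 4 9 8 3) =[0, 10, 4, 2, 9, 5, 6, 14, 3, 8, 12, 11, 7, 13, 1]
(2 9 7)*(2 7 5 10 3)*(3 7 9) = (2 3)(5 10 7 9) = [0, 1, 3, 2, 4, 10, 6, 9, 8, 5, 7]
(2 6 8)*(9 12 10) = (2 6 8)(9 12 10) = [0, 1, 6, 3, 4, 5, 8, 7, 2, 12, 9, 11, 10]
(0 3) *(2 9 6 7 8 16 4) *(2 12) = [3, 1, 9, 0, 12, 5, 7, 8, 16, 6, 10, 11, 2, 13, 14, 15, 4] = (0 3)(2 9 6 7 8 16 4 12)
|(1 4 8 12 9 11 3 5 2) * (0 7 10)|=9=|(0 7 10)(1 4 8 12 9 11 3 5 2)|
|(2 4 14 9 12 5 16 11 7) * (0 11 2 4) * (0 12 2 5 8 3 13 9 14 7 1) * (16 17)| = 6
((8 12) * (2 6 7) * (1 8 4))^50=(1 12)(2 7 6)(4 8)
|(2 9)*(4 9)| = 3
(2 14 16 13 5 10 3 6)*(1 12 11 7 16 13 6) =[0, 12, 14, 1, 4, 10, 2, 16, 8, 9, 3, 7, 11, 5, 13, 15, 6] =(1 12 11 7 16 6 2 14 13 5 10 3)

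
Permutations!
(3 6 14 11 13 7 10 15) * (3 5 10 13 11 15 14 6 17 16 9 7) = (3 17 16 9 7 13)(5 10 14 15) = [0, 1, 2, 17, 4, 10, 6, 13, 8, 7, 14, 11, 12, 3, 15, 5, 9, 16]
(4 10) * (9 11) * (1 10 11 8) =[0, 10, 2, 3, 11, 5, 6, 7, 1, 8, 4, 9] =(1 10 4 11 9 8)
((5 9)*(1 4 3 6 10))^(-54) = (1 4 3 6 10)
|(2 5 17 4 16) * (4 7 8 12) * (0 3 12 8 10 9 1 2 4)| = 42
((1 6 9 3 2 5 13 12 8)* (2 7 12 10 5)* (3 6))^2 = ((1 3 7 12 8)(5 13 10)(6 9))^2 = (1 7 8 3 12)(5 10 13)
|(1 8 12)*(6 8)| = |(1 6 8 12)| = 4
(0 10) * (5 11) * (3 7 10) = (0 3 7 10)(5 11) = [3, 1, 2, 7, 4, 11, 6, 10, 8, 9, 0, 5]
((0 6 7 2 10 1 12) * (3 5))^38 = (0 2 12 7 1 6 10)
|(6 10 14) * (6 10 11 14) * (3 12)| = 4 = |(3 12)(6 11 14 10)|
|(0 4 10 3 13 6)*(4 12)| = |(0 12 4 10 3 13 6)| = 7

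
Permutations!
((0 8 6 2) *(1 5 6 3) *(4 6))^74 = (0 3 5 6)(1 4 2 8)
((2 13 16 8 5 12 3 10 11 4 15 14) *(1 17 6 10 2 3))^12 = ((1 17 6 10 11 4 15 14 3 2 13 16 8 5 12))^12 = (1 8 2 15 10)(3 4 6 12 16)(5 13 14 11 17)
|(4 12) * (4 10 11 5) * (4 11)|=|(4 12 10)(5 11)|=6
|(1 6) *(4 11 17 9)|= 4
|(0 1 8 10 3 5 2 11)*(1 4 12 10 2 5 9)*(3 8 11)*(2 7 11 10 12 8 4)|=|(12)(0 2 3 9 1 10 4 8 7 11)|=10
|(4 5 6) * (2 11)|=|(2 11)(4 5 6)|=6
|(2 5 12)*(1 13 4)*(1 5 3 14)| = |(1 13 4 5 12 2 3 14)| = 8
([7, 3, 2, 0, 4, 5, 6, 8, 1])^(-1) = [3, 8, 2, 1, 4, 5, 6, 0, 7]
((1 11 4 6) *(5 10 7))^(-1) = ((1 11 4 6)(5 10 7))^(-1) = (1 6 4 11)(5 7 10)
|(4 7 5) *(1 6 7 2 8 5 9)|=|(1 6 7 9)(2 8 5 4)|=4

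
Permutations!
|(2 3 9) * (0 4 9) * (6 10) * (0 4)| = |(2 3 4 9)(6 10)| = 4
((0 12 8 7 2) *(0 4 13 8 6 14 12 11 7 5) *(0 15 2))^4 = (0 11 7)(2 5 13)(4 15 8)(6 14 12)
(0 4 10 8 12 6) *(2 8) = (0 4 10 2 8 12 6) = [4, 1, 8, 3, 10, 5, 0, 7, 12, 9, 2, 11, 6]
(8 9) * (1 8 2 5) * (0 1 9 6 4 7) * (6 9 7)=[1, 8, 5, 3, 6, 7, 4, 0, 9, 2]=(0 1 8 9 2 5 7)(4 6)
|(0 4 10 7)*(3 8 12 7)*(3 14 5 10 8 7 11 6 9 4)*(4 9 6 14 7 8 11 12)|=9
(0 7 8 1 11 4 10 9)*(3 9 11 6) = (0 7 8 1 6 3 9)(4 10 11) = [7, 6, 2, 9, 10, 5, 3, 8, 1, 0, 11, 4]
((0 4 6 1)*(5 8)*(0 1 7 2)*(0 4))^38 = ((2 4 6 7)(5 8))^38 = (8)(2 6)(4 7)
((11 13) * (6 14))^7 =(6 14)(11 13)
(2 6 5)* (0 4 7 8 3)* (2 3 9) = (0 4 7 8 9 2 6 5 3) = [4, 1, 6, 0, 7, 3, 5, 8, 9, 2]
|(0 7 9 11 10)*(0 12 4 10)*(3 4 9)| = |(0 7 3 4 10 12 9 11)| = 8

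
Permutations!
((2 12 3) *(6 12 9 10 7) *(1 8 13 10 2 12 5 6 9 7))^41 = ((1 8 13 10)(2 7 9)(3 12)(5 6))^41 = (1 8 13 10)(2 9 7)(3 12)(5 6)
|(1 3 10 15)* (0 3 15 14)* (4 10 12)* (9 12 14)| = 12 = |(0 3 14)(1 15)(4 10 9 12)|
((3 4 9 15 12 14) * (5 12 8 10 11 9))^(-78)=(3 5 14 4 12)(8 11 15 10 9)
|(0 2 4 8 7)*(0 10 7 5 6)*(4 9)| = 14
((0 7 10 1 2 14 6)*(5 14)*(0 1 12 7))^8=(1 14 2 6 5)(7 12 10)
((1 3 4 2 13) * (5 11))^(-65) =((1 3 4 2 13)(5 11))^(-65) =(13)(5 11)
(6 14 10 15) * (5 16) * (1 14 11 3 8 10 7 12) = [0, 14, 2, 8, 4, 16, 11, 12, 10, 9, 15, 3, 1, 13, 7, 6, 5] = (1 14 7 12)(3 8 10 15 6 11)(5 16)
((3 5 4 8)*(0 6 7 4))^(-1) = (0 5 3 8 4 7 6)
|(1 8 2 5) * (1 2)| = 2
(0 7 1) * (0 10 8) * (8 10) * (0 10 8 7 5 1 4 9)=(0 5 1 7 4 9)(8 10)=[5, 7, 2, 3, 9, 1, 6, 4, 10, 0, 8]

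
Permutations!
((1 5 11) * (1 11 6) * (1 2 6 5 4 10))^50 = (11)(1 10 4)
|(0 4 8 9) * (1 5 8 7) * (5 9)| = |(0 4 7 1 9)(5 8)| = 10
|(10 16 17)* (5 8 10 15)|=6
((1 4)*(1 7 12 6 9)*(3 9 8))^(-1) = ((1 4 7 12 6 8 3 9))^(-1) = (1 9 3 8 6 12 7 4)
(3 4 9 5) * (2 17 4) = (2 17 4 9 5 3) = [0, 1, 17, 2, 9, 3, 6, 7, 8, 5, 10, 11, 12, 13, 14, 15, 16, 4]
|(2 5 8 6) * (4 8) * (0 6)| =6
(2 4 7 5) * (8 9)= [0, 1, 4, 3, 7, 2, 6, 5, 9, 8]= (2 4 7 5)(8 9)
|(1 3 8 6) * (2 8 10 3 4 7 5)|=14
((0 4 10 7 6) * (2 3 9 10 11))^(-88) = ((0 4 11 2 3 9 10 7 6))^(-88) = (0 11 3 10 6 4 2 9 7)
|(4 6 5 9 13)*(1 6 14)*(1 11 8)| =|(1 6 5 9 13 4 14 11 8)| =9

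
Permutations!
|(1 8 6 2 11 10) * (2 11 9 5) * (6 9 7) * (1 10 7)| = 15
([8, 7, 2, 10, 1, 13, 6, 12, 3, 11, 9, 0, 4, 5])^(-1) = [11, 4, 2, 8, 12, 13, 6, 1, 0, 10, 3, 9, 7, 5]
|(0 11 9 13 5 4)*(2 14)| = |(0 11 9 13 5 4)(2 14)| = 6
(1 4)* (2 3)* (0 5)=[5, 4, 3, 2, 1, 0]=(0 5)(1 4)(2 3)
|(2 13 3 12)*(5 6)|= |(2 13 3 12)(5 6)|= 4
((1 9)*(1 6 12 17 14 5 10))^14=(1 5 17 6)(9 10 14 12)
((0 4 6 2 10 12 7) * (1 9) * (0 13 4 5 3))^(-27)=((0 5 3)(1 9)(2 10 12 7 13 4 6))^(-27)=(1 9)(2 10 12 7 13 4 6)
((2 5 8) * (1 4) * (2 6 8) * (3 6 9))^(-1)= ((1 4)(2 5)(3 6 8 9))^(-1)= (1 4)(2 5)(3 9 8 6)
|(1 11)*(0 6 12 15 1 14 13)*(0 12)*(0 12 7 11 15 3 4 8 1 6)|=|(1 15 6 12 3 4 8)(7 11 14 13)|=28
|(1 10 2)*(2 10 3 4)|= |(10)(1 3 4 2)|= 4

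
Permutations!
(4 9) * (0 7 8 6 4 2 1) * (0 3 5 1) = (0 7 8 6 4 9 2)(1 3 5) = [7, 3, 0, 5, 9, 1, 4, 8, 6, 2]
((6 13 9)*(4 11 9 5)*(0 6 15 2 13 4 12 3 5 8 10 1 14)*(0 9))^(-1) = (0 11 4 6)(1 10 8 13 2 15 9 14)(3 12 5)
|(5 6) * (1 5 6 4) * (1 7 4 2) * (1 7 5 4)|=5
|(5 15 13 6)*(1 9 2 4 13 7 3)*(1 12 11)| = 12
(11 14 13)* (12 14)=(11 12 14 13)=[0, 1, 2, 3, 4, 5, 6, 7, 8, 9, 10, 12, 14, 11, 13]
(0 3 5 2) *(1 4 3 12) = (0 12 1 4 3 5 2) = [12, 4, 0, 5, 3, 2, 6, 7, 8, 9, 10, 11, 1]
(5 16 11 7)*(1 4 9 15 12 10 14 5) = (1 4 9 15 12 10 14 5 16 11 7) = [0, 4, 2, 3, 9, 16, 6, 1, 8, 15, 14, 7, 10, 13, 5, 12, 11]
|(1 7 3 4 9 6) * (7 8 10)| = 8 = |(1 8 10 7 3 4 9 6)|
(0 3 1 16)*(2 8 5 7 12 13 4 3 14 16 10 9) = [14, 10, 8, 1, 3, 7, 6, 12, 5, 2, 9, 11, 13, 4, 16, 15, 0] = (0 14 16)(1 10 9 2 8 5 7 12 13 4 3)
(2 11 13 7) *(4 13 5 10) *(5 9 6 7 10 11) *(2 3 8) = (2 5 11 9 6 7 3 8)(4 13 10) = [0, 1, 5, 8, 13, 11, 7, 3, 2, 6, 4, 9, 12, 10]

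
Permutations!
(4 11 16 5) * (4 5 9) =(4 11 16 9) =[0, 1, 2, 3, 11, 5, 6, 7, 8, 4, 10, 16, 12, 13, 14, 15, 9]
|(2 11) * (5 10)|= |(2 11)(5 10)|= 2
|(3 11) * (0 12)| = 2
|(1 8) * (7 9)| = |(1 8)(7 9)| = 2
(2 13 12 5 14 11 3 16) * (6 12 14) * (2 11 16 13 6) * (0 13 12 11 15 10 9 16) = (0 13 14)(2 6 11 3 12 5)(9 16 15 10) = [13, 1, 6, 12, 4, 2, 11, 7, 8, 16, 9, 3, 5, 14, 0, 10, 15]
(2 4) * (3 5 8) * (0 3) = (0 3 5 8)(2 4) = [3, 1, 4, 5, 2, 8, 6, 7, 0]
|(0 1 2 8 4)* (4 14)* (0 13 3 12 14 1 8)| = 20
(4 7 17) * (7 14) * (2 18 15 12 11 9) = [0, 1, 18, 3, 14, 5, 6, 17, 8, 2, 10, 9, 11, 13, 7, 12, 16, 4, 15] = (2 18 15 12 11 9)(4 14 7 17)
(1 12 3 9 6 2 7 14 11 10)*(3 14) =(1 12 14 11 10)(2 7 3 9 6) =[0, 12, 7, 9, 4, 5, 2, 3, 8, 6, 1, 10, 14, 13, 11]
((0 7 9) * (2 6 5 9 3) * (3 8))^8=((0 7 8 3 2 6 5 9))^8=(9)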